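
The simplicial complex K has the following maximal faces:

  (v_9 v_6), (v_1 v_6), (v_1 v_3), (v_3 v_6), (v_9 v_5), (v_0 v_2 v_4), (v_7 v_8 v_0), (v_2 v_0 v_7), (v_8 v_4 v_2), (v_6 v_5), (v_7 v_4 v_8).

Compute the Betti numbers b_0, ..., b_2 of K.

Take the total order v_0 < v_1 < v_2 < v_3 < v_4 < v_5 < v_6 < v_7 < v_8 < v_9 on the vertex set. Then K (dimension 2) consists of the simplices:

  0-simplices (10): [v_0], [v_1], [v_2], [v_3], [v_4], [v_5], [v_6], [v_7], [v_8], [v_9]
  1-simplices (16): (16 of them)
  2-simplices (5): [v_0,v_2,v_4], [v_0,v_2,v_7], [v_0,v_7,v_8], [v_2,v_4,v_8], [v_4,v_7,v_8]

giving chain groups C_0 ≅ Z^10, C_1 ≅ Z^16, C_2 ≅ Z^5.

Boundary ∂_1: C_1 → C_0 sends each edge [p,q] (with p < q) to q − p. For instance
  ∂[v_5,v_6] = [v_6] − [v_5].
The 10×16 boundary matrix has rank 8 and Smith normal form diag(1,1,1,1,1,1,1,1).

Boundary ∂_2: C_2 → C_1 maps a triangle to the signed sum of its edges. For instance
  ∂[v_0,v_2,v_7] = [v_2,v_7] − [v_0,v_7] + [v_0,v_2],
  ∂[v_2,v_4,v_8] = [v_4,v_8] − [v_2,v_8] + [v_2,v_4].
The 16×5 boundary matrix has rank 5 and Smith normal form diag(1,1,1,1,1).

Reading off H_k = ker ∂_k / im ∂_{k+1}:

  H_0: rank C_0 − rank ∂_1 = 10 − 8 = 2, and the invariant factors of ∂_1 are all 1, so H_0 = Z^2.
  H_1: rank ker ∂_1 − rank ∂_2 = (16 − 8) − 5 = 3, and the invariant factors of ∂_2 are all 1, so H_1 = Z^3.
  H_2: rank ker ∂_2 − rank ∂_3 = (5 − 5) − 0 = 0, and there is no ∂_3, so H_2 = 0.

(K is a triangulation of the disjoint union of a wedge of 2 circles and the Möbius band.)

Hence the Betti numbers are b_0 = 2, b_1 = 3, b_2 = 0.

b_0 = 2, b_1 = 3, b_2 = 0.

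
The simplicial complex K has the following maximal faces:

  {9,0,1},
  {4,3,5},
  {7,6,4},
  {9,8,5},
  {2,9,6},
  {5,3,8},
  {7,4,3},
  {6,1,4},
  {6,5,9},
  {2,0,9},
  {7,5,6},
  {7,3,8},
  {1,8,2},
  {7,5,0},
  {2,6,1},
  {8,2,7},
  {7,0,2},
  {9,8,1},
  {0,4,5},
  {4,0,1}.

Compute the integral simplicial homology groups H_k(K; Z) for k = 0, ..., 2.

Fix the vertex order 0 < 1 < 2 < 3 < 4 < 5 < 6 < 7 < 8 < 9 and write every simplex with vertices in increasing order. Then dim K = 2 and the simplices of K are:

  0-simplices (10): [0], [1], [2], [3], [4], [5], [6], [7], [8], [9]
  1-simplices (30): (30 of them)
  2-simplices (20): (20 of them)

giving chain groups C_0 ≅ Z^10, C_1 ≅ Z^30, C_2 ≅ Z^20.

Boundary ∂_1: C_1 → C_0 sends each edge [p,q] (with p < q) to q − p.
This gives a 10×30 integer matrix of rank 9; reducing to Smith normal form yields diagonal entries (1,1,1,1,1,1,1,1,1).

Boundary ∂_2: C_2 → C_1 maps a triangle to the signed sum of its edges. For instance
  ∂[5,6,9] = [6,9] − [5,9] + [5,6],
  ∂[3,7,8] = [7,8] − [3,8] + [3,7].
This gives a 30×20 integer matrix of rank 20; reducing to Smith normal form yields diagonal entries (1,1,1,1,1,1,1,1,1,1,1,1,1,1,1,1,1,1,1,2).

Reading off H_k = ker ∂_k / im ∂_{k+1}:

  H_0: rank C_0 − rank ∂_1 = 10 − 9 = 1, and the invariant factors of ∂_1 are all 1, so H_0 = Z.
  H_1: rank ker ∂_1 − rank ∂_2 = (30 − 9) − 20 = 1, and ∂_2 has invariant factor 2 > 1, so H_1 = Z ⊕ Z/2Z.
  H_2: rank ker ∂_2 − rank ∂_3 = (20 − 20) − 0 = 0, and there is no ∂_3, so H_2 = 0.

H_0 ≅ Z,  H_1 ≅ Z ⊕ Z/2Z,  H_2 = 0.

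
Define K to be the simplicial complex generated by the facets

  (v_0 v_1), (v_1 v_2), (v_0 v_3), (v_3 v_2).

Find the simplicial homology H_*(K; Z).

Take the total order v_0 < v_1 < v_2 < v_3 on the vertex set. Then K (dimension 1) consists of the simplices:

  0-simplices (4): [v_0], [v_1], [v_2], [v_3]
  1-simplices (4): [v_0,v_1], [v_0,v_3], [v_1,v_2], [v_2,v_3]

Hence C_0 ≅ Z^4, C_1 ≅ Z^4.

Boundary ∂_1: C_1 → C_0 maps an edge to its endpoints' difference, ∂[p,q] = q − p. For instance
  ∂[v_0,v_3] = [v_3] − [v_0].
As a 4×4 matrix over Z this has rank 3, with invariant factors (1,1,1).

Reading off H_k = ker ∂_k / im ∂_{k+1}:

  H_0: rank C_0 − rank ∂_1 = 4 − 3 = 1, and the invariant factors of ∂_1 are all 1, so H_0 = Z.
  H_1: rank ker ∂_1 − rank ∂_2 = (4 − 3) − 0 = 1, and there is no ∂_2, so H_1 = Z.

(K is a triangulation of the circle S^1.)

H_0 = Z,  H_1 = Z.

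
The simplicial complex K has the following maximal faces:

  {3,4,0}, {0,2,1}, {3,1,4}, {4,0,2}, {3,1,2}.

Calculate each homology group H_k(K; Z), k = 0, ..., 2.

K has 5 vertices, 10 edges, 5 triangles.
rank ∂_0 = 0, rank ∂_1 = 4 ⇒ b_0 = 5 − 0 − 4 = 1; all invariant factors of ∂_1 are 1 so no torsion. So H_0 ≅ Z.
rank ∂_1 = 4, rank ∂_2 = 5 ⇒ b_1 = 10 − 4 − 5 = 1; all invariant factors of ∂_2 are 1 so no torsion. So H_1 ≅ Z.
rank ∂_2 = 5, rank ∂_3 = 0 ⇒ b_2 = 5 − 5 − 0 = 0. So H_2 ≅ 0.

H_0 = Z,  H_1 = Z,  H_2 = 0.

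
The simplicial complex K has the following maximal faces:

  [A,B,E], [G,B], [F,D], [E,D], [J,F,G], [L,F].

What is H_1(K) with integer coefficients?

Fix the vertex order A < B < D < E < F < G < J < L and write every simplex with vertices in increasing order. Then dim K = 2 and the simplices of K are:

  0-simplices (8): A, B, D, E, F, G, J, L
  1-simplices (10): AB, AE, BE, BG, DE, DF, FG, FJ, FL, GJ
  2-simplices (2): ABE, FGJ

Hence C_0 ≅ Z^8, C_1 ≅ Z^10, C_2 ≅ Z^2.

∂_1: C_1 → C_0 sends each edge [p,q] (with p < q) to q − p. For instance
  ∂DF = F − D.
The resulting 8×10 matrix has rank 7, and its Smith normal form has invariant factors (1,1,1,1,1,1,1).

The boundary map ∂_2: C_2 → C_1 sends each 2-simplex [p,q,r] to [q,r] − [p,r] + [p,q]. For instance
  ∂ABE = BE − AE + AB,
  ∂FGJ = GJ − FJ + FG.
As a 10×2 matrix over Z this has rank 2, with invariant factors (1,1).

Reading off H_k = ker ∂_k / im ∂_{k+1}:

  H_1: rank ker ∂_1 − rank ∂_2 = (10 − 7) − 2 = 1, and the invariant factors of ∂_2 are all 1, so H_1 = Z.

H_1 ≅ Z.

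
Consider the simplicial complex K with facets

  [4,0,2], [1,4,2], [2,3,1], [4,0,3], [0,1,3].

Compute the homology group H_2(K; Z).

H_2 = 0.

Order the vertices as 0 < 1 < 2 < 3 < 4. Listing each simplex with vertices in this order, K has dimension 2 with simplices:

  0-simplices (5): [0], [1], [2], [3], [4]
  1-simplices (10): [0,1], [0,2], [0,3], [0,4], [1,2], [1,3], [1,4], [2,3], [2,4], [3,4]
  2-simplices (5): [0,1,3], [0,2,4], [0,3,4], [1,2,3], [1,2,4]

giving chain groups C_0 ≅ Z^5, C_1 ≅ Z^10, C_2 ≅ Z^5.

The boundary map ∂_1: C_1 → C_0 sends each edge [p,q] (with p < q) to q − p.
As a 5×10 matrix over Z this has rank 4, with invariant factors (1,1,1,1).

The boundary map ∂_2: C_2 → C_1 acts by ∂[p,q,r] = [q,r] − [p,r] + [p,q]. For instance
  ∂[0,3,4] = [3,4] − [0,4] + [0,3],
  ∂[1,2,3] = [2,3] − [1,3] + [1,2].
The 10×5 boundary matrix has rank 5 and Smith normal form diag(1,1,1,1,1).

Now H_k = ker ∂_k / im ∂_{k+1}, so:

  H_2: rank ker ∂_2 − rank ∂_3 = (5 − 5) − 0 = 0, and there is no ∂_3, so H_2 = 0.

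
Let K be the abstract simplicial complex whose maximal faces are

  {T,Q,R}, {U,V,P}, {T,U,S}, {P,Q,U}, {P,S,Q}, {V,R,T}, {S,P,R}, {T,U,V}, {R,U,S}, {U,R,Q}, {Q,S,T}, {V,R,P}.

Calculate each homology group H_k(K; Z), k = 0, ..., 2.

H_0 ≅ Z,  H_1 ≅ Z/2,  H_2 = 0.

Fix the vertex order P < Q < R < S < T < U < V and write every simplex with vertices in increasing order. Then dim K = 2 and the simplices of K are:

  0-simplices (7): P, Q, R, S, T, U, V
  1-simplices (18): PQ, PR, PS, PU, PV, QR, QS, QT, QU, RS, RT, RU, RV, ST, SU, TU, TV, UV
  2-simplices (12): PQS, PQU, PRS, PRV, PUV, QRT, QRU, QST, RSU, RTV, STU, TUV

so the chain groups are C_0 ≅ Z^7, C_1 ≅ Z^18, C_2 ≅ Z^12.

∂_1: C_1 → C_0 is given by ∂[p,q] = [q] − [p]. For instance
  ∂SU = U − S.
The 7×18 boundary matrix has rank 6 and Smith normal form diag(1,1,1,1,1,1).

Boundary ∂_2: C_2 → C_1 acts by ∂[p,q,r] = [q,r] − [p,r] + [p,q]. For instance
  ∂QRU = RU − QU + QR,
  ∂PUV = UV − PV + PU.
As a 18×12 matrix over Z this has rank 12, with invariant factors (1,1,1,1,1,1,1,1,1,1,1,2).

Computing H_k = (kernel of ∂_k) / (image of ∂_{k+1}):

  H_0: rank C_0 − rank ∂_1 = 7 − 6 = 1, and the invariant factors of ∂_1 are all 1, so H_0 ≅ Z.
  H_1: rank ker ∂_1 − rank ∂_2 = (18 − 6) − 12 = 0, and ∂_2 has invariant factor 2 > 1, so H_1 ≅ Z/2.
  H_2: rank ker ∂_2 − rank ∂_3 = (12 − 12) − 0 = 0, and there is no ∂_3, so H_2 ≅ 0.

As a check, the Euler characteristic is 7 − 18 + 12 = 1, which agrees with 1 − 0 + 0 = 1.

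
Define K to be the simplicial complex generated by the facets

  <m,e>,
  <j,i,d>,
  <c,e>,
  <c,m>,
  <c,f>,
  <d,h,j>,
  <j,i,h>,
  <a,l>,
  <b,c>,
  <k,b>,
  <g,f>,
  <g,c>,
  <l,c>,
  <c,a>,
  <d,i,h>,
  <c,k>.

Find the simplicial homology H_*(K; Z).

Order the vertices as a < b < c < d < e < f < g < h < i < j < k < l < m. Listing each simplex with vertices in this order, K has dimension 2 with simplices:

  0-simplices (13): a, b, c, d, e, f, g, h, i, j, k, l, m
  1-simplices (18): ac, al, bc, bk, ce, cf, cg, ck, cl, cm, dh, di, dj, em, fg, hi, hj, ij
  2-simplices (4): dhi, dhj, dij, hij

giving chain groups C_0 ≅ Z^13, C_1 ≅ Z^18, C_2 ≅ Z^4.

Boundary ∂_1: C_1 → C_0 sends each edge [p,q] (with p < q) to q − p. For instance
  ∂hi = i − h.
As a 13×18 matrix over Z this has rank 11, with invariant factors (1,1,1,1,1,1,1,1,1,1,1).

The boundary map ∂_2: C_2 → C_1 sends each 2-simplex [p,q,r] to [q,r] − [p,r] + [p,q]. For instance
  ∂hij = ij − hj + hi,
  ∂dhi = hi − di + dh.
The resulting 18×4 matrix has rank 3, and its Smith normal form has invariant factors (1,1,1).

Reading off H_k = ker ∂_k / im ∂_{k+1}:

  H_0: rank C_0 − rank ∂_1 = 13 − 11 = 2, and the invariant factors of ∂_1 are all 1, so H_0 = Z^2.
  H_1: rank ker ∂_1 − rank ∂_2 = (18 − 11) − 3 = 4, and the invariant factors of ∂_2 are all 1, so H_1 = Z^4.
  H_2: rank ker ∂_2 − rank ∂_3 = (4 − 3) − 0 = 1, and there is no ∂_3, so H_2 = Z.

H_0 = Z^2,  H_1 = Z^4,  H_2 = Z.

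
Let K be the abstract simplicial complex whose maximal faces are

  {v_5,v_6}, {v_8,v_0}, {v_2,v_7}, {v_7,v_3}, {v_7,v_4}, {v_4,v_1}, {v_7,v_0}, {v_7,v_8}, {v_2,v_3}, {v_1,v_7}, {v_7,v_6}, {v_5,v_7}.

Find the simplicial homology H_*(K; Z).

Order the vertices as v_0 < v_1 < v_2 < v_3 < v_4 < v_5 < v_6 < v_7 < v_8. Listing each simplex with vertices in this order, K has dimension 1 with simplices:

  0-simplices (9): [v_0], [v_1], [v_2], [v_3], [v_4], [v_5], [v_6], [v_7], [v_8]
  1-simplices (12): [v_0,v_7], [v_0,v_8], [v_1,v_4], [v_1,v_7], [v_2,v_3], [v_2,v_7], [v_3,v_7], [v_4,v_7], [v_5,v_6], [v_5,v_7], [v_6,v_7], [v_7,v_8]

Hence C_0 ≅ Z^9, C_1 ≅ Z^12.

∂_1: C_1 → C_0 is given by ∂[p,q] = [q] − [p].
As a 9×12 matrix over Z this has rank 8, with invariant factors (1,1,1,1,1,1,1,1).

Now H_k = ker ∂_k / im ∂_{k+1}, so:

  H_0: rank C_0 − rank ∂_1 = 9 − 8 = 1, and the invariant factors of ∂_1 are all 1, so H_0 ≅ Z.
  H_1: rank ker ∂_1 − rank ∂_2 = (12 − 8) − 0 = 4, and there is no ∂_2, so H_1 ≅ Z^4.

As a check, the Euler characteristic is 9 − 12 = -3, which agrees with 1 − 4 = -3.

H_0 ≅ Z,  H_1 ≅ Z^4.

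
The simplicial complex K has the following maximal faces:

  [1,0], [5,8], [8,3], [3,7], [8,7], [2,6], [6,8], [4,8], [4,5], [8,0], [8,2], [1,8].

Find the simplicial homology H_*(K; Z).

H_0 ≅ Z,  H_1 ≅ Z^4.

We work with the vertex ordering 0 < 1 < 2 < 3 < 4 < 5 < 6 < 7 < 8. The simplices of K, each written with vertices in increasing order, are:

  0-simplices (9): [0], [1], [2], [3], [4], [5], [6], [7], [8]
  1-simplices (12): [0,1], [0,8], [1,8], [2,6], [2,8], [3,7], [3,8], [4,5], [4,8], [5,8], [6,8], [7,8]

Hence C_0 ≅ Z^9, C_1 ≅ Z^12.

∂_1: C_1 → C_0 maps an edge to its endpoints' difference, ∂[p,q] = q − p. For instance
  ∂[2,6] = [6] − [2].
The resulting 9×12 matrix has rank 8, and its Smith normal form has invariant factors (1,1,1,1,1,1,1,1).

From H_k ≅ ker(∂_k) / im(∂_{k+1}) we obtain:

  H_0: rank C_0 − rank ∂_1 = 9 − 8 = 1, and the invariant factors of ∂_1 are all 1, so H_0 = Z.
  H_1: rank ker ∂_1 − rank ∂_2 = (12 − 8) − 0 = 4, and there is no ∂_2, so H_1 = Z^4.

As a check, the Euler characteristic is 9 − 12 = -3, which agrees with 1 − 4 = -3.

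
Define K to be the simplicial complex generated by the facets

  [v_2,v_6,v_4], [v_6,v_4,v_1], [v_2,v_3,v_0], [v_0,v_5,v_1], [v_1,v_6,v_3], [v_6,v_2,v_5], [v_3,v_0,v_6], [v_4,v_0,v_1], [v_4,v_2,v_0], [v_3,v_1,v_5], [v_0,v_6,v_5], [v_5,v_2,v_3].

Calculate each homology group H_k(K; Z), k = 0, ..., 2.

Fix the vertex order v_0 < v_1 < v_2 < v_3 < v_4 < v_5 < v_6 and write every simplex with vertices in increasing order. Then dim K = 2 and the simplices of K are:

  0-simplices (7): [v_0], [v_1], [v_2], [v_3], [v_4], [v_5], [v_6]
  1-simplices (18): (18 of them)
  2-simplices (12): (12 of them)

giving chain groups C_0 ≅ Z^7, C_1 ≅ Z^18, C_2 ≅ Z^12.

Boundary ∂_1: C_1 → C_0 maps an edge to its endpoints' difference, ∂[p,q] = q − p. For instance
  ∂[v_0,v_6] = [v_6] − [v_0].
The resulting 7×18 matrix has rank 6, and its Smith normal form has invariant factors (1,1,1,1,1,1).

Boundary ∂_2: C_2 → C_1 sends each 2-simplex [p,q,r] to [q,r] − [p,r] + [p,q]. For instance
  ∂[v_0,v_5,v_6] = [v_5,v_6] − [v_0,v_6] + [v_0,v_5],
  ∂[v_0,v_2,v_3] = [v_2,v_3] − [v_0,v_3] + [v_0,v_2].
The resulting 18×12 matrix has rank 12, and its Smith normal form has invariant factors (1,1,1,1,1,1,1,1,1,1,1,2).

Now H_k = ker ∂_k / im ∂_{k+1}, so:

  H_0: rank C_0 − rank ∂_1 = 7 − 6 = 1, and the invariant factors of ∂_1 are all 1, so H_0 = Z.
  H_1: rank ker ∂_1 − rank ∂_2 = (18 − 6) − 12 = 0, and ∂_2 has invariant factor 2 > 1, so H_1 = Z/2.
  H_2: rank ker ∂_2 − rank ∂_3 = (12 − 12) − 0 = 0, and there is no ∂_3, so H_2 = 0.

H_0 ≅ Z,  H_1 ≅ Z/2,  H_2 = 0.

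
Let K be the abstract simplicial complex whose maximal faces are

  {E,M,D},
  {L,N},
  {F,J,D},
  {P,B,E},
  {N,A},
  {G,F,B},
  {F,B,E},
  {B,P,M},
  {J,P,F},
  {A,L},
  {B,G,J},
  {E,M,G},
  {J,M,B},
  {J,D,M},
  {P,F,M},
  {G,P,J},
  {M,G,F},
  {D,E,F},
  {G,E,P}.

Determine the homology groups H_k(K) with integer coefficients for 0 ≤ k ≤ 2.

Order the vertices as A < B < D < E < F < G < J < L < M < N < P. Listing each simplex with vertices in this order, K has dimension 2 with simplices:

  0-simplices (11): A, B, D, E, F, G, J, L, M, N, P
  1-simplices (27): AL, AN, BE, BF, BG, BJ, BM, BP, DE, DF, DJ, DM, EF, EG, EM, EP, FG, FJ, FM, FP, GJ, GM, GP, JM, JP, LN, MP
  2-simplices (16): BEF, BEP, BFG, BGJ, BJM, BMP, DEF, DEM, DFJ, DJM, EGM, EGP, FGM, FJP, FMP, GJP

giving chain groups C_0 ≅ Z^11, C_1 ≅ Z^27, C_2 ≅ Z^16.

∂_1: C_1 → C_0 maps an edge to its endpoints' difference, ∂[p,q] = q − p. For instance
  ∂FJ = J − F.
This gives a 11×27 integer matrix of rank 9; reducing to Smith normal form yields diagonal entries (1,1,1,1,1,1,1,1,1).

The boundary map ∂_2: C_2 → C_1 maps a triangle to the signed sum of its edges. For instance
  ∂DEM = EM − DM + DE,
  ∂BFG = FG − BG + BF.
The resulting 27×16 matrix has rank 15, and its Smith normal form has invariant factors (1,1,1,1,1,1,1,1,1,1,1,1,1,1,1).

Now H_k = ker ∂_k / im ∂_{k+1}, so:

  H_0: rank C_0 − rank ∂_1 = 11 − 9 = 2, and the invariant factors of ∂_1 are all 1, so H_0 ≅ Z^2.
  H_1: rank ker ∂_1 − rank ∂_2 = (27 − 9) − 15 = 3, and the invariant factors of ∂_2 are all 1, so H_1 ≅ Z^3.
  H_2: rank ker ∂_2 − rank ∂_3 = (16 − 15) − 0 = 1, and there is no ∂_3, so H_2 ≅ Z.

H_0 ≅ Z^2,  H_1 ≅ Z^3,  H_2 ≅ Z.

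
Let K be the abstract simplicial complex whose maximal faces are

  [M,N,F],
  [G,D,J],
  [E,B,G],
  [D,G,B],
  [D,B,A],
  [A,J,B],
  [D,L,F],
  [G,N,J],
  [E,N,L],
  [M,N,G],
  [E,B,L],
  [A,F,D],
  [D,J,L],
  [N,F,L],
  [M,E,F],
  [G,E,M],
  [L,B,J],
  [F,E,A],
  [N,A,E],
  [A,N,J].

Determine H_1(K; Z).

H_1 ≅ Z × Z/2.

Order the vertices as A < B < D < E < F < G < J < L < M < N. Listing each simplex with vertices in this order, K has dimension 2 with simplices:

  0-simplices (10): A, B, D, E, F, G, J, L, M, N
  1-simplices (30): AB, AD, AE, AF, AJ, AN, BD, BE, BG, BJ, BL, DF, DG, DJ, DL, EF, EG, EL, EM, EN, FL, FM, FN, GJ, GM, GN, JL, JN, LN, MN
  2-simplices (20): ABD, ABJ, ADF, AEF, AEN, AJN, BDG, BEG, BEL, BJL, DFL, DGJ, DJL, EFM, EGM, ELN, FLN, FMN, GJN, GMN

giving chain groups C_0 ≅ Z^10, C_1 ≅ Z^30, C_2 ≅ Z^20.

The boundary map ∂_1: C_1 → C_0 maps an edge to its endpoints' difference, ∂[p,q] = q − p. For instance
  ∂BD = D − B.
This gives a 10×30 integer matrix of rank 9; reducing to Smith normal form yields diagonal entries (1,1,1,1,1,1,1,1,1).

The boundary map ∂_2: C_2 → C_1 sends each 2-simplex [p,q,r] to [q,r] − [p,r] + [p,q]. For instance
  ∂GJN = JN − GN + GJ,
  ∂DFL = FL − DL + DF.
This gives a 30×20 integer matrix of rank 20; reducing to Smith normal form yields diagonal entries (1,1,1,1,1,1,1,1,1,1,1,1,1,1,1,1,1,1,1,2).

Computing H_k = (kernel of ∂_k) / (image of ∂_{k+1}):

  H_1: rank ker ∂_1 − rank ∂_2 = (30 − 9) − 20 = 1, and ∂_2 has invariant factor 2 > 1, so H_1 ≅ Z × Z/2.

(K is a triangulation of the Klein bottle.)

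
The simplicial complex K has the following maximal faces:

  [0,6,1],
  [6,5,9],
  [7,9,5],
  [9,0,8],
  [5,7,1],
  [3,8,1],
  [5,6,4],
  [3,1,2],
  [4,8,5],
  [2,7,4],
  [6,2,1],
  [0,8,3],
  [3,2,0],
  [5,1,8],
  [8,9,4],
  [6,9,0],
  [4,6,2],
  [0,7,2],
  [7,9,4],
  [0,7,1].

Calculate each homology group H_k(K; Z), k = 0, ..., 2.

H_0 = Z,  H_1 = Z ⊕ Z/2,  H_2 = 0.

Order the vertices as 0 < 1 < 2 < 3 < 4 < 5 < 6 < 7 < 8 < 9. Listing each simplex with vertices in this order, K has dimension 2 with simplices:

  0-simplices (10): [0], [1], [2], [3], [4], [5], [6], [7], [8], [9]
  1-simplices (30): (30 of them)
  2-simplices (20): (20 of them)

giving chain groups C_0 ≅ Z^10, C_1 ≅ Z^30, C_2 ≅ Z^20.

Boundary ∂_1: C_1 → C_0 sends each edge [p,q] (with p < q) to q − p. For instance
  ∂[2,7] = [7] − [2].
This gives a 10×30 integer matrix of rank 9; reducing to Smith normal form yields diagonal entries (1,1,1,1,1,1,1,1,1).

The boundary map ∂_2: C_2 → C_1 maps a triangle to the signed sum of its edges. For instance
  ∂[4,5,6] = [5,6] − [4,6] + [4,5],
  ∂[0,2,3] = [2,3] − [0,3] + [0,2].
The 30×20 boundary matrix has rank 20 and Smith normal form diag(1,1,1,1,1,1,1,1,1,1,1,1,1,1,1,1,1,1,1,2).

Computing H_k = (kernel of ∂_k) / (image of ∂_{k+1}):

  H_0: rank C_0 − rank ∂_1 = 10 − 9 = 1, and the invariant factors of ∂_1 are all 1, so H_0 = Z.
  H_1: rank ker ∂_1 − rank ∂_2 = (30 − 9) − 20 = 1, and ∂_2 has invariant factor 2 > 1, so H_1 = Z ⊕ Z/2.
  H_2: rank ker ∂_2 − rank ∂_3 = (20 − 20) − 0 = 0, and there is no ∂_3, so H_2 = 0.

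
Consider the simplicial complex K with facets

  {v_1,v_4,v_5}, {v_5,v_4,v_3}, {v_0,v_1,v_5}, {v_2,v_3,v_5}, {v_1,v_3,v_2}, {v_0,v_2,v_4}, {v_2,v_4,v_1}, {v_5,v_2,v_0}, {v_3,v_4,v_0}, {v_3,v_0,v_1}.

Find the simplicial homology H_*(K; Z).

Fix the vertex order v_0 < v_1 < v_2 < v_3 < v_4 < v_5 and write every simplex with vertices in increasing order. Then dim K = 2 and the simplices of K are:

  0-simplices (6): [v_0], [v_1], [v_2], [v_3], [v_4], [v_5]
  1-simplices (15): (15 of them)
  2-simplices (10): [v_0,v_1,v_3], [v_0,v_1,v_5], [v_0,v_2,v_4], [v_0,v_2,v_5], [v_0,v_3,v_4], [v_1,v_2,v_3], [v_1,v_2,v_4], [v_1,v_4,v_5], [v_2,v_3,v_5], [v_3,v_4,v_5]

giving chain groups C_0 ≅ Z^6, C_1 ≅ Z^15, C_2 ≅ Z^10.

Boundary ∂_1: C_1 → C_0 is given by ∂[p,q] = [q] − [p].
As a 6×15 matrix over Z this has rank 5, with invariant factors (1,1,1,1,1).

∂_2: C_2 → C_1 maps a triangle to the signed sum of its edges. For instance
  ∂[v_0,v_2,v_4] = [v_2,v_4] − [v_0,v_4] + [v_0,v_2],
  ∂[v_1,v_2,v_4] = [v_2,v_4] − [v_1,v_4] + [v_1,v_2].
The 15×10 boundary matrix has rank 10 and Smith normal form diag(1,1,1,1,1,1,1,1,1,2).

Reading off H_k = ker ∂_k / im ∂_{k+1}:

  H_0: rank C_0 − rank ∂_1 = 6 − 5 = 1, and the invariant factors of ∂_1 are all 1, so H_0 ≅ Z.
  H_1: rank ker ∂_1 − rank ∂_2 = (15 − 5) − 10 = 0, and ∂_2 has invariant factor 2 > 1, so H_1 ≅ Z/2.
  H_2: rank ker ∂_2 − rank ∂_3 = (10 − 10) − 0 = 0, and there is no ∂_3, so H_2 ≅ 0.

(K is a triangulation of the real projective plane RP^2.)

H_0 = Z,  H_1 = Z/2,  H_2 = 0.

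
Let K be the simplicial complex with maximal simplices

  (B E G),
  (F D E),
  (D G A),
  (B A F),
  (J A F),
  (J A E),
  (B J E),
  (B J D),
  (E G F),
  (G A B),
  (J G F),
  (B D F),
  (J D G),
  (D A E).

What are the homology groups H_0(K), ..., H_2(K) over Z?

H_0 = Z,  H_1 = Z^2,  H_2 = Z.

K has 7 vertices, 21 edges, 14 triangles.
rank ∂_0 = 0, rank ∂_1 = 6 ⇒ b_0 = 7 − 0 − 6 = 1; all invariant factors of ∂_1 are 1 so no torsion. So H_0 = Z.
rank ∂_1 = 6, rank ∂_2 = 13 ⇒ b_1 = 21 − 6 − 13 = 2; all invariant factors of ∂_2 are 1 so no torsion. So H_1 = Z^2.
rank ∂_2 = 13, rank ∂_3 = 0 ⇒ b_2 = 14 − 13 − 0 = 1. So H_2 = Z.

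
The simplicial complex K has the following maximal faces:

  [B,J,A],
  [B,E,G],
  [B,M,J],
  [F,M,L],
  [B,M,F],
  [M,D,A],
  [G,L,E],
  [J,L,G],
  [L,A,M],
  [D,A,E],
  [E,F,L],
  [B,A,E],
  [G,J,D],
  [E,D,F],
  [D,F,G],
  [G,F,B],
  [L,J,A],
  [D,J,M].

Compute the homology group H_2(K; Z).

We work with the vertex ordering A < B < D < E < F < G < J < L < M. The simplices of K, each written with vertices in increasing order, are:

  0-simplices (9): A, B, D, E, F, G, J, L, M
  1-simplices (27): AB, AD, AE, AJ, AL, AM, BE, BF, BG, BJ, BM, DE, DF, DG, DJ, DM, EF, EG, EL, FG, FL, FM, GJ, GL, JL, JM, LM
  2-simplices (18): ABE, ABJ, ADE, ADM, AJL, ALM, BEG, BFG, BFM, BJM, DEF, DFG, DGJ, DJM, EFL, EGL, FLM, GJL

so the chain groups are C_0 ≅ Z^9, C_1 ≅ Z^27, C_2 ≅ Z^18.

∂_1: C_1 → C_0 sends each edge [p,q] (with p < q) to q − p. For instance
  ∂AE = E − A.
The 9×27 boundary matrix has rank 8 and Smith normal form diag(1,1,1,1,1,1,1,1).

∂_2: C_2 → C_1 acts by ∂[p,q,r] = [q,r] − [p,r] + [p,q]. For instance
  ∂BEG = EG − BG + BE,
  ∂BFG = FG − BG + BF.
This gives a 27×18 integer matrix of rank 18; reducing to Smith normal form yields diagonal entries (1,1,1,1,1,1,1,1,1,1,1,1,1,1,1,1,1,2).

Computing H_k = (kernel of ∂_k) / (image of ∂_{k+1}):

  H_2: rank ker ∂_2 − rank ∂_3 = (18 − 18) − 0 = 0, and there is no ∂_3, so H_2 ≅ 0.

H_2 = 0.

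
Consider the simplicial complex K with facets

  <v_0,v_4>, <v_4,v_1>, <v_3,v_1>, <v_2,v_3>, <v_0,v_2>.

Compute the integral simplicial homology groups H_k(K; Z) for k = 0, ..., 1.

We work with the vertex ordering v_0 < v_1 < v_2 < v_3 < v_4. The simplices of K, each written with vertices in increasing order, are:

  0-simplices (5): [v_0], [v_1], [v_2], [v_3], [v_4]
  1-simplices (5): [v_0,v_2], [v_0,v_4], [v_1,v_3], [v_1,v_4], [v_2,v_3]

giving chain groups C_0 ≅ Z^5, C_1 ≅ Z^5.

∂_1: C_1 → C_0 maps an edge to its endpoints' difference, ∂[p,q] = q − p. For instance
  ∂[v_2,v_3] = [v_3] − [v_2].
The resulting 5×5 matrix has rank 4, and its Smith normal form has invariant factors (1,1,1,1).

From H_k ≅ ker(∂_k) / im(∂_{k+1}) we obtain:

  H_0: rank C_0 − rank ∂_1 = 5 − 4 = 1, and the invariant factors of ∂_1 are all 1, so H_0 = Z.
  H_1: rank ker ∂_1 − rank ∂_2 = (5 − 4) − 0 = 1, and there is no ∂_2, so H_1 = Z.

As a check, the Euler characteristic is 5 − 5 = 0, which agrees with 1 − 1 = 0.

H_0 = Z,  H_1 = Z.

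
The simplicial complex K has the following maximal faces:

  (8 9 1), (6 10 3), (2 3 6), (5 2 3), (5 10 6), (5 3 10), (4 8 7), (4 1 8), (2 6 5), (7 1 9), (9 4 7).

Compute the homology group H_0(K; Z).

K has 10 vertices, 19 edges, 11 triangles.
rank ∂_0 = 0, rank ∂_1 = 8 ⇒ b_0 = 10 − 0 − 8 = 2; all invariant factors of ∂_1 are 1 so no torsion. So H_0 ≅ Z^2.

H_0 = Z^2.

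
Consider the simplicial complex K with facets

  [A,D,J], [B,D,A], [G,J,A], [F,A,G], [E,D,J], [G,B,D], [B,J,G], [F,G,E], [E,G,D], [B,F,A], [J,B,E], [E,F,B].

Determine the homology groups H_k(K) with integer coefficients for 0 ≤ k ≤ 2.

Order the vertices as A < B < D < E < F < G < J. Listing each simplex with vertices in this order, K has dimension 2 with simplices:

  0-simplices (7): A, B, D, E, F, G, J
  1-simplices (18): AB, AD, AF, AG, AJ, BD, BE, BF, BG, BJ, DE, DG, DJ, EF, EG, EJ, FG, GJ
  2-simplices (12): ABD, ABF, ADJ, AFG, AGJ, BDG, BEF, BEJ, BGJ, DEG, DEJ, EFG

giving chain groups C_0 ≅ Z^7, C_1 ≅ Z^18, C_2 ≅ Z^12.

∂_1: C_1 → C_0 maps an edge to its endpoints' difference, ∂[p,q] = q − p. For instance
  ∂BE = E − B.
The resulting 7×18 matrix has rank 6, and its Smith normal form has invariant factors (1,1,1,1,1,1).

Boundary ∂_2: C_2 → C_1 sends each 2-simplex [p,q,r] to [q,r] − [p,r] + [p,q]. For instance
  ∂BEJ = EJ − BJ + BE,
  ∂ABF = BF − AF + AB.
The 18×12 boundary matrix has rank 12 and Smith normal form diag(1,1,1,1,1,1,1,1,1,1,1,2).

From H_k ≅ ker(∂_k) / im(∂_{k+1}) we obtain:

  H_0: rank C_0 − rank ∂_1 = 7 − 6 = 1, and the invariant factors of ∂_1 are all 1, so H_0 ≅ Z.
  H_1: rank ker ∂_1 − rank ∂_2 = (18 − 6) − 12 = 0, and ∂_2 has invariant factor 2 > 1, so H_1 ≅ Z/2.
  H_2: rank ker ∂_2 − rank ∂_3 = (12 − 12) − 0 = 0, and there is no ∂_3, so H_2 ≅ 0.

H_0 ≅ Z,  H_1 ≅ Z/2,  H_2 = 0.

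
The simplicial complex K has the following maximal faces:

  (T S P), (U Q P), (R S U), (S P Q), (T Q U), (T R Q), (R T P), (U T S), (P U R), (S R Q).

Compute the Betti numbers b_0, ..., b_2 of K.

K has 6 vertices, 15 edges, 10 triangles.
rank ∂_0 = 0, rank ∂_1 = 5 ⇒ b_0 = 6 − 0 − 5 = 1; all invariant factors of ∂_1 are 1 so no torsion. So H_0 ≅ Z.
rank ∂_1 = 5, rank ∂_2 = 10 ⇒ b_1 = 15 − 5 − 10 = 0; ∂_2 has invariant factor(s) [2] giving torsion. So H_1 ≅ Z/2.
rank ∂_2 = 10, rank ∂_3 = 0 ⇒ b_2 = 10 − 10 − 0 = 0. So H_2 ≅ 0.

b_0 = 1, b_1 = 0, b_2 = 0.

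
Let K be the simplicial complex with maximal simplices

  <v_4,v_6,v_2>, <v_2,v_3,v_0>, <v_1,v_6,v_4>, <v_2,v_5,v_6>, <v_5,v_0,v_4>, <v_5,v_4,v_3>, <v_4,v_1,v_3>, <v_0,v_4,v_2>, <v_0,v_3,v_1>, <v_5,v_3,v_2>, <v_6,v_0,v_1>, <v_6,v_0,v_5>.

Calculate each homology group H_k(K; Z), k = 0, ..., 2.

Order the vertices as v_0 < v_1 < v_2 < v_3 < v_4 < v_5 < v_6. Listing each simplex with vertices in this order, K has dimension 2 with simplices:

  0-simplices (7): [v_0], [v_1], [v_2], [v_3], [v_4], [v_5], [v_6]
  1-simplices (18): (18 of them)
  2-simplices (12): (12 of them)

giving chain groups C_0 ≅ Z^7, C_1 ≅ Z^18, C_2 ≅ Z^12.

Boundary ∂_1: C_1 → C_0 is given by ∂[p,q] = [q] − [p]. For instance
  ∂[v_1,v_4] = [v_4] − [v_1].
The resulting 7×18 matrix has rank 6, and its Smith normal form has invariant factors (1,1,1,1,1,1).

Boundary ∂_2: C_2 → C_1 acts by ∂[p,q,r] = [q,r] − [p,r] + [p,q]. For instance
  ∂[v_2,v_5,v_6] = [v_5,v_6] − [v_2,v_6] + [v_2,v_5],
  ∂[v_0,v_2,v_4] = [v_2,v_4] − [v_0,v_4] + [v_0,v_2].
The resulting 18×12 matrix has rank 12, and its Smith normal form has invariant factors (1,1,1,1,1,1,1,1,1,1,1,2).

Now H_k = ker ∂_k / im ∂_{k+1}, so:

  H_0: rank C_0 − rank ∂_1 = 7 − 6 = 1, and the invariant factors of ∂_1 are all 1, so H_0 ≅ Z.
  H_1: rank ker ∂_1 − rank ∂_2 = (18 − 6) − 12 = 0, and ∂_2 has invariant factor 2 > 1, so H_1 ≅ Z/2.
  H_2: rank ker ∂_2 − rank ∂_3 = (12 − 12) − 0 = 0, and there is no ∂_3, so H_2 ≅ 0.

As a check, the Euler characteristic is 7 − 18 + 12 = 1, which agrees with 1 − 0 + 0 = 1.
(K is a triangulation of the real projective plane RP^2.)

H_0 ≅ Z,  H_1 ≅ Z/2,  H_2 = 0.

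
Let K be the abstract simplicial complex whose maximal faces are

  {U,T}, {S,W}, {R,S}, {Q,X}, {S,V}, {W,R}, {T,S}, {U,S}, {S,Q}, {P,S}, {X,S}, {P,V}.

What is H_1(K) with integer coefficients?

K has 9 vertices, 12 edges.
rank ∂_1 = 8, rank ∂_2 = 0 ⇒ b_1 = 12 − 8 − 0 = 4. So H_1 = Z^4.

H_1 ≅ Z^4.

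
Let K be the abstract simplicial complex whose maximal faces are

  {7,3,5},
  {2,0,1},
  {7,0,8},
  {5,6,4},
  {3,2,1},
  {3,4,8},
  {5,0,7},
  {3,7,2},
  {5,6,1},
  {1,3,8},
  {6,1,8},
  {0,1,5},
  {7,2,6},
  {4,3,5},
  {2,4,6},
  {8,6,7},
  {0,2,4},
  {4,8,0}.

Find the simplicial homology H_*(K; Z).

Order the vertices as 0 < 1 < 2 < 3 < 4 < 5 < 6 < 7 < 8. Listing each simplex with vertices in this order, K has dimension 2 with simplices:

  0-simplices (9): [0], [1], [2], [3], [4], [5], [6], [7], [8]
  1-simplices (27): (27 of them)
  2-simplices (18): [0,1,2], [0,1,5], [0,2,4], [0,4,8], [0,5,7], [0,7,8], [1,2,3], [1,3,8], [1,5,6], [1,6,8], [2,3,7], [2,4,6], [2,6,7], [3,4,5], [3,4,8], [3,5,7], [4,5,6], [6,7,8]

so the chain groups are C_0 ≅ Z^9, C_1 ≅ Z^27, C_2 ≅ Z^18.

∂_1: C_1 → C_0 maps an edge to its endpoints' difference, ∂[p,q] = q − p.
The resulting 9×27 matrix has rank 8, and its Smith normal form has invariant factors (1,1,1,1,1,1,1,1).

Boundary ∂_2: C_2 → C_1 sends each 2-simplex [p,q,r] to [q,r] − [p,r] + [p,q]. For instance
  ∂[2,6,7] = [6,7] − [2,7] + [2,6],
  ∂[0,2,4] = [2,4] − [0,4] + [0,2].
As a 27×18 matrix over Z this has rank 17, with invariant factors (1,1,1,1,1,1,1,1,1,1,1,1,1,1,1,1,1).

Reading off H_k = ker ∂_k / im ∂_{k+1}:

  H_0: rank C_0 − rank ∂_1 = 9 − 8 = 1, and the invariant factors of ∂_1 are all 1, so H_0 ≅ Z.
  H_1: rank ker ∂_1 − rank ∂_2 = (27 − 8) − 17 = 2, and the invariant factors of ∂_2 are all 1, so H_1 ≅ Z^2.
  H_2: rank ker ∂_2 − rank ∂_3 = (18 − 17) − 0 = 1, and there is no ∂_3, so H_2 ≅ Z.

As a check, the Euler characteristic is 9 − 27 + 18 = 0, which agrees with 1 − 2 + 1 = 0.

H_0 ≅ Z,  H_1 ≅ Z^2,  H_2 ≅ Z.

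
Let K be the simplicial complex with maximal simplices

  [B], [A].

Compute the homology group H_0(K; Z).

Fix the vertex order A < B and write every simplex with vertices in increasing order. Then dim K = 0 and the simplices of K are:

  0-simplices (2): A, B

Hence C_0 ≅ Z^2.

Now H_k = ker ∂_k / im ∂_{k+1}, so:

  H_0: rank C_0 − rank ∂_1 = 2 − 0 = 2, and there is no ∂_1, so H_0 = Z^2.

H_0 = Z^2.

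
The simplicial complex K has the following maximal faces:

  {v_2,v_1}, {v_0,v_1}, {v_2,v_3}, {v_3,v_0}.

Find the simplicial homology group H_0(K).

Fix the vertex order v_0 < v_1 < v_2 < v_3 and write every simplex with vertices in increasing order. Then dim K = 1 and the simplices of K are:

  0-simplices (4): [v_0], [v_1], [v_2], [v_3]
  1-simplices (4): [v_0,v_1], [v_0,v_3], [v_1,v_2], [v_2,v_3]

so the chain groups are C_0 ≅ Z^4, C_1 ≅ Z^4.

∂_1: C_1 → C_0 maps an edge to its endpoints' difference, ∂[p,q] = q − p.
The resulting 4×4 matrix has rank 3, and its Smith normal form has invariant factors (1,1,1).

Computing H_k = (kernel of ∂_k) / (image of ∂_{k+1}):

  H_0: rank C_0 − rank ∂_1 = 4 − 3 = 1, and the invariant factors of ∂_1 are all 1, so H_0 ≅ Z.

(K is a triangulation of the circle S^1.)

H_0 ≅ Z.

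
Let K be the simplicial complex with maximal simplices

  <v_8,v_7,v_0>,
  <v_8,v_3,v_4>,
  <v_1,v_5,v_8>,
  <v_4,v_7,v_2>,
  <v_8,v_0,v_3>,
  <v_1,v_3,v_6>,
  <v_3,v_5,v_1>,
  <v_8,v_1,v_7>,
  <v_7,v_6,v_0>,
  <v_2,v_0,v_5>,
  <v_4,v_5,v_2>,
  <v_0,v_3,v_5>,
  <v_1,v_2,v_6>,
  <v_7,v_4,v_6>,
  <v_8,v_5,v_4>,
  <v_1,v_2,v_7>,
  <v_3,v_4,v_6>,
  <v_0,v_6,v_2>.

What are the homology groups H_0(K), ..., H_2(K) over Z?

Take the total order v_0 < v_1 < v_2 < v_3 < v_4 < v_5 < v_6 < v_7 < v_8 on the vertex set. Then K (dimension 2) consists of the simplices:

  0-simplices (9): [v_0], [v_1], [v_2], [v_3], [v_4], [v_5], [v_6], [v_7], [v_8]
  1-simplices (27): (27 of them)
  2-simplices (18): (18 of them)

so the chain groups are C_0 ≅ Z^9, C_1 ≅ Z^27, C_2 ≅ Z^18.

The boundary map ∂_1: C_1 → C_0 sends each edge [p,q] (with p < q) to q − p.
As a 9×27 matrix over Z this has rank 8, with invariant factors (1,1,1,1,1,1,1,1).

Boundary ∂_2: C_2 → C_1 acts by ∂[p,q,r] = [q,r] − [p,r] + [p,q]. For instance
  ∂[v_2,v_4,v_7] = [v_4,v_7] − [v_2,v_7] + [v_2,v_4],
  ∂[v_0,v_2,v_6] = [v_2,v_6] − [v_0,v_6] + [v_0,v_2].
The resulting 27×18 matrix has rank 18, and its Smith normal form has invariant factors (1,1,1,1,1,1,1,1,1,1,1,1,1,1,1,1,1,2).

From H_k ≅ ker(∂_k) / im(∂_{k+1}) we obtain:

  H_0: rank C_0 − rank ∂_1 = 9 − 8 = 1, and the invariant factors of ∂_1 are all 1, so H_0 = Z.
  H_1: rank ker ∂_1 − rank ∂_2 = (27 − 8) − 18 = 1, and ∂_2 has invariant factor 2 > 1, so H_1 = Z ⊕ Z/2Z.
  H_2: rank ker ∂_2 − rank ∂_3 = (18 − 18) − 0 = 0, and there is no ∂_3, so H_2 = 0.

As a check, the Euler characteristic is 9 − 27 + 18 = 0, which agrees with 1 − 1 + 0 = 0.

H_0 ≅ Z,  H_1 ≅ Z ⊕ Z/2Z,  H_2 = 0.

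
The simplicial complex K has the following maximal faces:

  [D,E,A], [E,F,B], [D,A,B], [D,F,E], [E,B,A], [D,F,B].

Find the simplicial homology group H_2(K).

H_2 ≅ Z.

Take the total order A < B < D < E < F on the vertex set. Then K (dimension 2) consists of the simplices:

  0-simplices (5): A, B, D, E, F
  1-simplices (9): AB, AD, AE, BD, BE, BF, DE, DF, EF
  2-simplices (6): ABD, ABE, ADE, BDF, BEF, DEF

Hence C_0 ≅ Z^5, C_1 ≅ Z^9, C_2 ≅ Z^6.

Boundary ∂_1: C_1 → C_0 maps an edge to its endpoints' difference, ∂[p,q] = q − p. For instance
  ∂EF = F − E.
The resulting 5×9 matrix has rank 4, and its Smith normal form has invariant factors (1,1,1,1).

The boundary map ∂_2: C_2 → C_1 sends each 2-simplex [p,q,r] to [q,r] − [p,r] + [p,q]. For instance
  ∂ABE = BE − AE + AB,
  ∂DEF = EF − DF + DE.
The 9×6 boundary matrix has rank 5 and Smith normal form diag(1,1,1,1,1).

Reading off H_k = ker ∂_k / im ∂_{k+1}:

  H_2: rank ker ∂_2 − rank ∂_3 = (6 − 5) − 0 = 1, and there is no ∂_3, so H_2 ≅ Z.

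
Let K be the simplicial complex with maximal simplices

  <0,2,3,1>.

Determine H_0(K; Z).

Take the total order 0 < 1 < 2 < 3 on the vertex set. Then K (dimension 3) consists of the simplices:

  0-simplices (4): [0], [1], [2], [3]
  1-simplices (6): [0,1], [0,2], [0,3], [1,2], [1,3], [2,3]
  2-simplices (4): [0,1,2], [0,1,3], [0,2,3], [1,2,3]
  3-simplices (1): [0,1,2,3]

Hence C_0 ≅ Z^4, C_1 ≅ Z^6, C_2 ≅ Z^4, C_3 ≅ Z^1.

Boundary ∂_1: C_1 → C_0 sends each edge [p,q] (with p < q) to q − p. For instance
  ∂[1,3] = [3] − [1].
The resulting 4×6 matrix has rank 3, and its Smith normal form has invariant factors (1,1,1).

Boundary ∂_2: C_2 → C_1 acts by ∂[p,q,r] = [q,r] − [p,r] + [p,q]. For instance
  ∂[0,1,3] = [1,3] − [0,3] + [0,1],
  ∂[0,1,2] = [1,2] − [0,2] + [0,1].
The 6×4 boundary matrix has rank 3 and Smith normal form diag(1,1,1).

Boundary ∂_3: C_3 → C_2 sends each 3-simplex σ to the alternating sum Σ_i (−1)^i (σ with its i-th vertex removed). For instance
  ∂[0,1,2,3] = [1,2,3] − [0,2,3] + [0,1,3] − [0,1,2].
The resulting 4×1 matrix has rank 1, and its Smith normal form has invariant factors (1).

Computing H_k = (kernel of ∂_k) / (image of ∂_{k+1}):

  H_0: rank C_0 − rank ∂_1 = 4 − 3 = 1, and the invariant factors of ∂_1 are all 1, so H_0 = Z.

H_0 ≅ Z.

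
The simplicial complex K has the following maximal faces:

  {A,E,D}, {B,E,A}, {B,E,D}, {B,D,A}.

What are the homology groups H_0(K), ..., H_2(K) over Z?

H_0 = Z,  H_1 = 0,  H_2 = Z.

Take the total order A < B < D < E on the vertex set. Then K (dimension 2) consists of the simplices:

  0-simplices (4): A, B, D, E
  1-simplices (6): AB, AD, AE, BD, BE, DE
  2-simplices (4): ABD, ABE, ADE, BDE

giving chain groups C_0 ≅ Z^4, C_1 ≅ Z^6, C_2 ≅ Z^4.

The boundary map ∂_1: C_1 → C_0 sends each edge [p,q] (with p < q) to q − p. For instance
  ∂DE = E − D.
This gives a 4×6 integer matrix of rank 3; reducing to Smith normal form yields diagonal entries (1,1,1).

The boundary map ∂_2: C_2 → C_1 maps a triangle to the signed sum of its edges. For instance
  ∂ABD = BD − AD + AB,
  ∂ABE = BE − AE + AB.
This gives a 6×4 integer matrix of rank 3; reducing to Smith normal form yields diagonal entries (1,1,1).

Computing H_k = (kernel of ∂_k) / (image of ∂_{k+1}):

  H_0: rank C_0 − rank ∂_1 = 4 − 3 = 1, and the invariant factors of ∂_1 are all 1, so H_0 = Z.
  H_1: rank ker ∂_1 − rank ∂_2 = (6 − 3) − 3 = 0, and the invariant factors of ∂_2 are all 1, so H_1 = 0.
  H_2: rank ker ∂_2 − rank ∂_3 = (4 − 3) − 0 = 1, and there is no ∂_3, so H_2 = Z.

As a check, the Euler characteristic is 4 − 6 + 4 = 2, which agrees with 1 − 0 + 1 = 2.
(K is a triangulation of the 2-sphere S^2.)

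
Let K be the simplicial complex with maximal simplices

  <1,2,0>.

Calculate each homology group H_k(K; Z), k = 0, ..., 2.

H_0 = Z,  H_1 = 0,  H_2 = 0.

Order the vertices as 0 < 1 < 2. Listing each simplex with vertices in this order, K has dimension 2 with simplices:

  0-simplices (3): [0], [1], [2]
  1-simplices (3): [0,1], [0,2], [1,2]
  2-simplices (1): [0,1,2]

giving chain groups C_0 ≅ Z^3, C_1 ≅ Z^3, C_2 ≅ Z^1.

The boundary map ∂_1: C_1 → C_0 sends each edge [p,q] (with p < q) to q − p. For instance
  ∂[0,1] = [1] − [0].
The resulting 3×3 matrix has rank 2, and its Smith normal form has invariant factors (1,1).

Boundary ∂_2: C_2 → C_1 sends each 2-simplex [p,q,r] to [q,r] − [p,r] + [p,q]. For instance
  ∂[0,1,2] = [1,2] − [0,2] + [0,1].
This gives a 3×1 integer matrix of rank 1; reducing to Smith normal form yields diagonal entries (1).

Reading off H_k = ker ∂_k / im ∂_{k+1}:

  H_0: rank C_0 − rank ∂_1 = 3 − 2 = 1, and the invariant factors of ∂_1 are all 1, so H_0 = Z.
  H_1: rank ker ∂_1 − rank ∂_2 = (3 − 2) − 1 = 0, and the invariant factors of ∂_2 are all 1, so H_1 = 0.
  H_2: rank ker ∂_2 − rank ∂_3 = (1 − 1) − 0 = 0, and there is no ∂_3, so H_2 = 0.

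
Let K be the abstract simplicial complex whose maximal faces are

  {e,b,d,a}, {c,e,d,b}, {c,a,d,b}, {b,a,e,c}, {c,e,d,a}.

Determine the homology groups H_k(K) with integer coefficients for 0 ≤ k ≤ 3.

H_0 = Z,  H_1 = 0,  H_2 = 0,  H_3 = Z.

Order the vertices as a < b < c < d < e. Listing each simplex with vertices in this order, K has dimension 3 with simplices:

  0-simplices (5): a, b, c, d, e
  1-simplices (10): ab, ac, ad, ae, bc, bd, be, cd, ce, de
  2-simplices (10): abc, abd, abe, acd, ace, ade, bcd, bce, bde, cde
  3-simplices (5): abcd, abce, abde, acde, bcde

so the chain groups are C_0 ≅ Z^5, C_1 ≅ Z^10, C_2 ≅ Z^10, C_3 ≅ Z^5.

∂_1: C_1 → C_0 maps an edge to its endpoints' difference, ∂[p,q] = q − p. For instance
  ∂bc = c − b.
This gives a 5×10 integer matrix of rank 4; reducing to Smith normal form yields diagonal entries (1,1,1,1).

Boundary ∂_2: C_2 → C_1 acts by ∂[p,q,r] = [q,r] − [p,r] + [p,q]. For instance
  ∂bde = de − be + bd,
  ∂acd = cd − ad + ac.
This gives a 10×10 integer matrix of rank 6; reducing to Smith normal form yields diagonal entries (1,1,1,1,1,1).

Boundary ∂_3: C_3 → C_2 sends each 3-simplex σ to the alternating sum Σ_i (−1)^i (σ with its i-th vertex removed). For instance
  ∂abde = bde − ade + abe − abd,
  ∂bcde = cde − bde + bce − bcd.
The 10×5 boundary matrix has rank 4 and Smith normal form diag(1,1,1,1).

From H_k ≅ ker(∂_k) / im(∂_{k+1}) we obtain:

  H_0: rank C_0 − rank ∂_1 = 5 − 4 = 1, and the invariant factors of ∂_1 are all 1, so H_0 = Z.
  H_1: rank ker ∂_1 − rank ∂_2 = (10 − 4) − 6 = 0, and the invariant factors of ∂_2 are all 1, so H_1 = 0.
  H_2: rank ker ∂_2 − rank ∂_3 = (10 − 6) − 4 = 0, and the invariant factors of ∂_3 are all 1, so H_2 = 0.
  H_3: rank ker ∂_3 − rank ∂_4 = (5 − 4) − 0 = 1, and there is no ∂_4, so H_3 = Z.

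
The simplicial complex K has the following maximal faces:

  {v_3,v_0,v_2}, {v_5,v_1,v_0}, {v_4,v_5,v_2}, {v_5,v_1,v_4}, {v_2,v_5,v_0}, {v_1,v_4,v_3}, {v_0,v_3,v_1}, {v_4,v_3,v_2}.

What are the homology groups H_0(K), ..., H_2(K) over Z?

We work with the vertex ordering v_0 < v_1 < v_2 < v_3 < v_4 < v_5. The simplices of K, each written with vertices in increasing order, are:

  0-simplices (6): [v_0], [v_1], [v_2], [v_3], [v_4], [v_5]
  1-simplices (12): [v_0,v_1], [v_0,v_2], [v_0,v_3], [v_0,v_5], [v_1,v_3], [v_1,v_4], [v_1,v_5], [v_2,v_3], [v_2,v_4], [v_2,v_5], [v_3,v_4], [v_4,v_5]
  2-simplices (8): [v_0,v_1,v_3], [v_0,v_1,v_5], [v_0,v_2,v_3], [v_0,v_2,v_5], [v_1,v_3,v_4], [v_1,v_4,v_5], [v_2,v_3,v_4], [v_2,v_4,v_5]

so the chain groups are C_0 ≅ Z^6, C_1 ≅ Z^12, C_2 ≅ Z^8.

The boundary map ∂_1: C_1 → C_0 maps an edge to its endpoints' difference, ∂[p,q] = q − p. For instance
  ∂[v_1,v_5] = [v_5] − [v_1].
The 6×12 boundary matrix has rank 5 and Smith normal form diag(1,1,1,1,1).

The boundary map ∂_2: C_2 → C_1 sends each 2-simplex [p,q,r] to [q,r] − [p,r] + [p,q]. For instance
  ∂[v_1,v_3,v_4] = [v_3,v_4] − [v_1,v_4] + [v_1,v_3],
  ∂[v_0,v_1,v_5] = [v_1,v_5] − [v_0,v_5] + [v_0,v_1].
The 12×8 boundary matrix has rank 7 and Smith normal form diag(1,1,1,1,1,1,1).

Reading off H_k = ker ∂_k / im ∂_{k+1}:

  H_0: rank C_0 − rank ∂_1 = 6 − 5 = 1, and the invariant factors of ∂_1 are all 1, so H_0 ≅ Z.
  H_1: rank ker ∂_1 − rank ∂_2 = (12 − 5) − 7 = 0, and the invariant factors of ∂_2 are all 1, so H_1 ≅ 0.
  H_2: rank ker ∂_2 − rank ∂_3 = (8 − 7) − 0 = 1, and there is no ∂_3, so H_2 ≅ Z.

(K is a triangulation of the 2-sphere S^2.)

H_0 = Z,  H_1 = 0,  H_2 = Z.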